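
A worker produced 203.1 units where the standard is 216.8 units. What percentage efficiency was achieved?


Efficiency = (actual / standard) × 100
= (203.1 / 216.8) × 100
= 93.7%


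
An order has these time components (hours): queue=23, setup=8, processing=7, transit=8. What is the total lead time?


Lead time = queue + setup + processing + transit
= 23 + 8 + 7 + 8
= 46 hours


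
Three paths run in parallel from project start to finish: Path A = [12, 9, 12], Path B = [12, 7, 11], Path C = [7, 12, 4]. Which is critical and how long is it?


Path A: 12 + 9 + 12 = 33
Path B: 12 + 7 + 11 = 30
Path C: 7 + 12 + 4 = 23
Critical path = longest = max(33, 30, 23)
= 33 (Path A)


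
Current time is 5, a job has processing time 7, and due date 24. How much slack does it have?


Slack = due - current_time - processing
= 24 - 5 - 7
= 12


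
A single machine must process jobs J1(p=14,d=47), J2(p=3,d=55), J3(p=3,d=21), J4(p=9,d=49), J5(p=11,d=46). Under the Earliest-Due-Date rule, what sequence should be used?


EDD: sort by earliest due date
  J3: d=21, p=3
  J5: d=46, p=11
  J1: d=47, p=14
  J4: d=49, p=9
  J2: d=55, p=3
Order: J3 → J5 → J1 → J4 → J2


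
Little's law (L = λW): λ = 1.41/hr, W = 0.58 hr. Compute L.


Little's law: L = λ × W
= 1.41 × 0.58
= 0.82


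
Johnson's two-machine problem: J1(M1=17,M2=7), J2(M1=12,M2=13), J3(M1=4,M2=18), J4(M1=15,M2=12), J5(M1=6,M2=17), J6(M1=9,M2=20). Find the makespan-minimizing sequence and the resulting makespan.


Johnson's rule:
Group 1 (M1≤M2, sort by M1): ['J3', 'J5', 'J6', 'J2']
Group 2 (M1>M2, sort desc M2): ['J4', 'J1']
Sequence: J3 → J5 → J6 → J2 → J4 → J1
Makespan calculation:
  J3: M1 done=4, M2 done=22
  J5: M1 done=10, M2 done=39
  J6: M1 done=19, M2 done=59
  J2: M1 done=31, M2 done=72
  J4: M1 done=46, M2 done=84
  J1: M1 done=63, M2 done=91
= Sequence: J3 → J5 → J6 → J2 → J4 → J1, Makespan: 91


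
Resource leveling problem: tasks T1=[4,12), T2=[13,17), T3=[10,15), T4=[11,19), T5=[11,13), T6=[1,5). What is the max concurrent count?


Check each time point for overlaps:
  t=11: 4 tasks active (T1, T3, T4, T5)
Max concurrent = 4


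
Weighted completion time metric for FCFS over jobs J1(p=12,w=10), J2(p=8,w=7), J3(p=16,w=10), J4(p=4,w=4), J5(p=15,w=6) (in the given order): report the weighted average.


Completion times:
  J1: C=12, w×C=10×12=120
  J2: C=20, w×C=7×20=140
  J3: C=36, w×C=10×36=360
  J4: C=40, w×C=4×40=160
  J5: C=55, w×C=6×55=330
Sum w×C = 1110
Sum w = 37
Weighted avg = 1110/37
= 30.00


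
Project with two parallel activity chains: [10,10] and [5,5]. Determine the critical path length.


Path A: 10 + 10 = 20
Path B: 5 + 5 = 10
Critical path = longest = max(20, 10)
= 20 (Path A)


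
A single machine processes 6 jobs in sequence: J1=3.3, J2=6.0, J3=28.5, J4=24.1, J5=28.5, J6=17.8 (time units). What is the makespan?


Sequential makespan: sum all processing times
= 3.3 + 6.0 + 28.5 + 24.1 + 28.5 + 17.8
= 108.2 time units


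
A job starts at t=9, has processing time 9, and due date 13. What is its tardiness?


Completion = start + processing = 9 + 9 = 18
Tardiness = max(0, C - d) = max(0, 18 - 13)
= max(0, 5)
= 5


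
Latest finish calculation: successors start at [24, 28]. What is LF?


LF = min of all successor start times
Successors start at: [24, 28]
LF = min(24, 28)
= 24


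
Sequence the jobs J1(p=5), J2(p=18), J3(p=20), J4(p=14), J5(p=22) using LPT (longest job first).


LPT: sort by longest processing time first
  J5: p=22
  J3: p=20
  J2: p=18
  J4: p=14
  J1: p=5
Order: J5 → J3 → J2 → J4 → J1


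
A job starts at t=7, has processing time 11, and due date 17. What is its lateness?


Completion = 7 + 11 = 18
Lateness = C - d = 18 - 17
= 1


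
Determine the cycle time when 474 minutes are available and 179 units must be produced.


Cycle time = available time / demand
= 474 / 179
= 2.65 min/unit


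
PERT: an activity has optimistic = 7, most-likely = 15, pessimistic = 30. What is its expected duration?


te = (o + 4m + p) / 6
= (7 + 4×15 + 30) / 6
= (7 + 60 + 30) / 6
= 97 / 6
= 16.17


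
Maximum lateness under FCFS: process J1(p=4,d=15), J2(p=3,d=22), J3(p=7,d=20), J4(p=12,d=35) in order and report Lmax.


Lateness per job (L = C - d):
  J1: C=4, d=15, L=-11
  J2: C=7, d=22, L=-15
  J3: C=14, d=20, L=-6
  J4: C=26, d=35, L=-9
Lmax = max(-11, -15, -6, -9)
= -6


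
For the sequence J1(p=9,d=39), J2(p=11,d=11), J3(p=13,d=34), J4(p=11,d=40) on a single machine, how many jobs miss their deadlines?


Completion vs due date:
  J1: C=9, d=39 → on time
  J2: C=20, d=11 → TARDY
  J3: C=33, d=34 → on time
  J4: C=44, d=40 → TARDY
Tardy jobs: J2, J4
Count = 2


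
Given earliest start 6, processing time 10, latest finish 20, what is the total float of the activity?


EF = ES + duration = 6 + 10 = 16
LS = LF - duration = 20 - 10 = 10
Total Float = LF - EF = 20 - 16
(or LS - ES = 10 - 6)
= 4


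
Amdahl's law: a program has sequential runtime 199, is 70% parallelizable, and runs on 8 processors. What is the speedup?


Amdahl's law: T_p = T × ((1-p) + p/N)
= 199 × ((1-0.7) + 0.7/8)
= 199 × (0.30 + 0.0875)
= 199 × 0.3875
= 77.11
Speedup = 199/77.11
= 2.58×


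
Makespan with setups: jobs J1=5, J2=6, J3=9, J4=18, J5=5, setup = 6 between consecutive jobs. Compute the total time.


Makespan = Σ processing + (n-1) × setup
= (5 + 6 + 9 + 18 + 5) + (5-1)×6
= 43 + 24
= 67 time units


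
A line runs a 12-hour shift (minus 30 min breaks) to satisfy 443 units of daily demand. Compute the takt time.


Available = 12×60 - 30 = 690 min
Takt time = 690 / 443
= 1.56 min/unit


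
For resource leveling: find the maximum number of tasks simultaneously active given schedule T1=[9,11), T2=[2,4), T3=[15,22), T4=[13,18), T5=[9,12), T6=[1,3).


Check each time point for overlaps:
  t=2: 2 tasks active (T2, T6)
Max concurrent = 2


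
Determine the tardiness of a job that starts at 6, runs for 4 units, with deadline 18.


Completion = start + processing = 6 + 4 = 10
Tardiness = max(0, C - d) = max(0, 10 - 18)
= max(0, -8)
= 0


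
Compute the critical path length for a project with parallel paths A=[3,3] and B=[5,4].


Path A: 3 + 3 = 6
Path B: 5 + 4 = 9
Critical path = longest = max(6, 9)
= 9 (Path B)


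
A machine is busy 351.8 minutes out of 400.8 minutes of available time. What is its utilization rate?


Utilization = busy / total × 100
= 351.8 / 400.8 × 100
= 87.8%


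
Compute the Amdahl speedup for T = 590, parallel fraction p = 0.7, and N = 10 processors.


Amdahl's law: T_p = T × ((1-p) + p/N)
= 590 × ((1-0.7) + 0.7/10)
= 590 × (0.30 + 0.0700)
= 590 × 0.3700
= 218.30
Speedup = 590/218.30
= 2.70×


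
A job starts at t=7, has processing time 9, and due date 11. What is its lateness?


Completion = 7 + 9 = 16
Lateness = C - d = 16 - 11
= 5


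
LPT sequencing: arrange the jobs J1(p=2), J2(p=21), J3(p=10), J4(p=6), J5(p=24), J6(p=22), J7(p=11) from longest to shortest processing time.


LPT: sort by longest processing time first
  J5: p=24
  J6: p=22
  J2: p=21
  J7: p=11
  J3: p=10
  J4: p=6
  J1: p=2
Order: J5 → J6 → J2 → J7 → J3 → J4 → J1


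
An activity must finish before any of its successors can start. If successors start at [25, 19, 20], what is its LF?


LF = min of all successor start times
Successors start at: [25, 19, 20]
LF = min(25, 19, 20)
= 19


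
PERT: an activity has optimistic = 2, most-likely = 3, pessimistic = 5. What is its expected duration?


te = (o + 4m + p) / 6
= (2 + 4×3 + 5) / 6
= (2 + 12 + 5) / 6
= 19 / 6
= 3.17


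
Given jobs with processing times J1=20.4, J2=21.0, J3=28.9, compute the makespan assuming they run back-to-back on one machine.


Sequential makespan: sum all processing times
= 20.4 + 21.0 + 28.9
= 70.3 time units


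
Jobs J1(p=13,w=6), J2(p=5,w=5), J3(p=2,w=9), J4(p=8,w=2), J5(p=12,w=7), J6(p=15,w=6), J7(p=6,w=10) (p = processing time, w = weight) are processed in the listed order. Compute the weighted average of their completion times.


Completion times:
  J1: C=13, w×C=6×13=78
  J2: C=18, w×C=5×18=90
  J3: C=20, w×C=9×20=180
  J4: C=28, w×C=2×28=56
  J5: C=40, w×C=7×40=280
  J6: C=55, w×C=6×55=330
  J7: C=61, w×C=10×61=610
Sum w×C = 1624
Sum w = 45
Weighted avg = 1624/45
= 36.09


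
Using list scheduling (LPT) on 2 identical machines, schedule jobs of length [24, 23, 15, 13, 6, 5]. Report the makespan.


Jobs (LPT sorted): [24, 23, 15, 13, 6, 5]
Machines: 2
  J=24 → Machine 1 (load: 0+24=24)
  J=23 → Machine 2 (load: 0+23=23)
  J=15 → Machine 2 (load: 23+15=38)
  J=13 → Machine 1 (load: 24+13=37)
  J=6 → Machine 1 (load: 37+6=43)
  J=5 → Machine 2 (load: 38+5=43)
Machine loads: [43, 43]
Makespan = max = 43 time units


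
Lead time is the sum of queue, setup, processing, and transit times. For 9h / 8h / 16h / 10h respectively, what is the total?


Lead time = queue + setup + processing + transit
= 9 + 8 + 16 + 10
= 43 hours


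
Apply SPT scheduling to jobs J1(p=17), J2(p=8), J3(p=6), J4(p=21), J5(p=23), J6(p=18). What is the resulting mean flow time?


SPT order: J3 → J2 → J1 → J6 → J4 → J5
Completion times:
  J3: C=6
  J2: C=14
  J1: C=31
  J6: C=49
  J4: C=70
  J5: C=93
Sum = 263, n = 6
Mean flow = 263/6
= 43.83


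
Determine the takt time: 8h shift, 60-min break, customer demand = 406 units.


Available = 8×60 - 60 = 420 min
Takt time = 420 / 406
= 1.03 min/unit


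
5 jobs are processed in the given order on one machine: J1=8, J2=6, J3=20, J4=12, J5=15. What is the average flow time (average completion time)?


Completion times:
  J1: completes at 8
  J2: completes at 14
  J3: completes at 34
  J4: completes at 46
  J5: completes at 61
Sum = 163
Average = 163/5
= 32.60


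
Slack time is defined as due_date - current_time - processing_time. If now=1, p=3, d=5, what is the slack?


Slack = due - current_time - processing
= 5 - 1 - 3
= 1


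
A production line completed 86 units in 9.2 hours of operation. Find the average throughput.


Throughput = units / time
= 86 / 9.2
= 9.3 units/hour


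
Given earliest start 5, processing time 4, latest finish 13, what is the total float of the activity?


EF = ES + duration = 5 + 4 = 9
LS = LF - duration = 13 - 4 = 9
Total Float = LF - EF = 13 - 9
(or LS - ES = 9 - 5)
= 4


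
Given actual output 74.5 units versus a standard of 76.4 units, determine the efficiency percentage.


Efficiency = (actual / standard) × 100
= (74.5 / 76.4) × 100
= 97.5%


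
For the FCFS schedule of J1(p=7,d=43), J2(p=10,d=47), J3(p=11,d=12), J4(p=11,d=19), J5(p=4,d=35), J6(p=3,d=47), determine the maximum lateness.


Lateness per job (L = C - d):
  J1: C=7, d=43, L=-36
  J2: C=17, d=47, L=-30
  J3: C=28, d=12, L=16
  J4: C=39, d=19, L=20
  J5: C=43, d=35, L=8
  J6: C=46, d=47, L=-1
Lmax = max(-36, -30, 16, 20, 8, -1)
= 20


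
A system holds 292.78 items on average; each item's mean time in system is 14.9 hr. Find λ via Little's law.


Little's law: L = λW → λ = L / W
= 292.78 / 14.9
= 19.65 per hour


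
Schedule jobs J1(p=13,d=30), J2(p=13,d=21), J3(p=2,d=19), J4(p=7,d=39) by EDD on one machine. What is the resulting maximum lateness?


EDD order: J3 → J2 → J1 → J4
Completion and lateness:
  J3: C=2, d=19, L=2-19=-17
  J2: C=15, d=21, L=15-21=-6
  J1: C=28, d=30, L=28-30=-2
  J4: C=35, d=39, L=35-39=-4
Lmax = max(-17, -6, -2, -4)
= -2


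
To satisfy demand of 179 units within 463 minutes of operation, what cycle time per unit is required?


Cycle time = available time / demand
= 463 / 179
= 2.59 min/unit


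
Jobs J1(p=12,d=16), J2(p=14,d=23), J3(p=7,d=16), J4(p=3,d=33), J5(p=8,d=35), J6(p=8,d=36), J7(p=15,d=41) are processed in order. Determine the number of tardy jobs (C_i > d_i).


Completion vs due date:
  J1: C=12, d=16 → on time
  J2: C=26, d=23 → TARDY
  J3: C=33, d=16 → TARDY
  J4: C=36, d=33 → TARDY
  J5: C=44, d=35 → TARDY
  J6: C=52, d=36 → TARDY
  J7: C=67, d=41 → TARDY
Tardy jobs: J2, J3, J4, J5, J6, J7
Count = 6


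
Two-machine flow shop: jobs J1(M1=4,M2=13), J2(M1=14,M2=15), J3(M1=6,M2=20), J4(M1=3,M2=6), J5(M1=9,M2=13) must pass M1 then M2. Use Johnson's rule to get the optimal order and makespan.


Johnson's rule:
Group 1 (M1≤M2, sort by M1): ['J4', 'J1', 'J3', 'J5', 'J2']
Group 2 (M1>M2, sort desc M2): []
Sequence: J4 → J1 → J3 → J5 → J2
Makespan calculation:
  J4: M1 done=3, M2 done=9
  J1: M1 done=7, M2 done=22
  J3: M1 done=13, M2 done=42
  J5: M1 done=22, M2 done=55
  J2: M1 done=36, M2 done=70
= Sequence: J4 → J1 → J3 → J5 → J2, Makespan: 70


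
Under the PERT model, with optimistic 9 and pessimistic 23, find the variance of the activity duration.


σ² = ((p - o) / 6)² = (p - o)² / 36
= (23 - 9)² / 36
= 14² / 36
= 196 / 36
= 5.4444


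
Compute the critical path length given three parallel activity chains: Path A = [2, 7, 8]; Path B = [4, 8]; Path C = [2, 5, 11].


Path A: 2 + 7 + 8 = 17
Path B: 4 + 8 = 12
Path C: 2 + 5 + 11 = 18
Critical path = longest = max(17, 12, 18)
= 18 (Path C)


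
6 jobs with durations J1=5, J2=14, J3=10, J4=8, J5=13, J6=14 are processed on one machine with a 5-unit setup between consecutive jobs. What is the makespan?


Makespan = Σ processing + (n-1) × setup
= (5 + 14 + 10 + 8 + 13 + 14) + (6-1)×5
= 64 + 25
= 89 time units


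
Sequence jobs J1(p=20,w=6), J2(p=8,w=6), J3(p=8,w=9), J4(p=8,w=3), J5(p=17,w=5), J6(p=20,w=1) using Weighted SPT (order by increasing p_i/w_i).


WSPT (Smith's rule): sort by p/w ascending
  J3: p/w = 8/9 = 0.889
  J2: p/w = 8/6 = 1.333
  J4: p/w = 8/3 = 2.667
  J1: p/w = 20/6 = 3.333
  J5: p/w = 17/5 = 3.400
  J6: p/w = 20/1 = 20.000
Order: J3 → J2 → J4 → J1 → J5 → J6


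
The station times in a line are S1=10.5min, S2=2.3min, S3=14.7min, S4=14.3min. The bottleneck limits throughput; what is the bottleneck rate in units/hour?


Bottleneck = longest station time
Station times: [10.5, 2.3, 14.7, 14.3]
Max = 14.7 min
Rate = 60 / 14.7
= 4.08 units/hour (bottleneck: 14.7min)


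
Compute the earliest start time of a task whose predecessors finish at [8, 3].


ES = max of all predecessor completion times
Predecessors: [8, 3]
ES = max(8, 3)
= 8


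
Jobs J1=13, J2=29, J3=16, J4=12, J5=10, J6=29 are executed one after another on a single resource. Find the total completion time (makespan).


Sequential makespan: sum all processing times
= 13 + 29 + 16 + 12 + 10 + 29
= 109 time units


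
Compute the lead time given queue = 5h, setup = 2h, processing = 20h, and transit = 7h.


Lead time = queue + setup + processing + transit
= 5 + 2 + 20 + 7
= 34 hours


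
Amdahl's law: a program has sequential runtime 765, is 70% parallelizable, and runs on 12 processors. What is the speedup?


Amdahl's law: T_p = T × ((1-p) + p/N)
= 765 × ((1-0.7) + 0.7/12)
= 765 × (0.30 + 0.0583)
= 765 × 0.3583
= 274.13
Speedup = 765/274.13
= 2.79×


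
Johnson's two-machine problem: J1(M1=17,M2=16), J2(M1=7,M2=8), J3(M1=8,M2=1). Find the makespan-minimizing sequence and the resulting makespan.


Johnson's rule:
Group 1 (M1≤M2, sort by M1): ['J2']
Group 2 (M1>M2, sort desc M2): ['J1', 'J3']
Sequence: J2 → J1 → J3
Makespan calculation:
  J2: M1 done=7, M2 done=15
  J1: M1 done=24, M2 done=40
  J3: M1 done=32, M2 done=41
= Sequence: J2 → J1 → J3, Makespan: 41


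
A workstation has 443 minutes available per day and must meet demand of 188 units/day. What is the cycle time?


Cycle time = available time / demand
= 443 / 188
= 2.36 min/unit


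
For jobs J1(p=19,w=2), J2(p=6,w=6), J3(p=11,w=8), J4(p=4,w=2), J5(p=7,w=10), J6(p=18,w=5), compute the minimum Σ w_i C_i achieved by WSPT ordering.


WSPT order (by p/w): J5 → J2 → J3 → J4 → J6 → J1
  J5: C=7, w·C=10×7=70
  J2: C=13, w·C=6×13=78
  J3: C=24, w·C=8×24=192
  J4: C=28, w·C=2×28=56
  J6: C=46, w·C=5×46=230
  J1: C=65, w·C=2×65=130
Σ w·C = 756
= 756


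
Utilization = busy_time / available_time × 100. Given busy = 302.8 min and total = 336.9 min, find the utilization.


Utilization = busy / total × 100
= 302.8 / 336.9 × 100
= 89.9%


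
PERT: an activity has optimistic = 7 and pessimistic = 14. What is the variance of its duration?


σ² = ((p - o) / 6)² = (p - o)² / 36
= (14 - 7)² / 36
= 7² / 36
= 49 / 36
= 1.3611


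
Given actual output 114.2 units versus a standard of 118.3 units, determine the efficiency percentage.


Efficiency = (actual / standard) × 100
= (114.2 / 118.3) × 100
= 96.5%


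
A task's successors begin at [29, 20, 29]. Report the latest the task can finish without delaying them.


LF = min of all successor start times
Successors start at: [29, 20, 29]
LF = min(29, 20, 29)
= 20


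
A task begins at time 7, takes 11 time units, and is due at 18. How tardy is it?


Completion = start + processing = 7 + 11 = 18
Tardiness = max(0, C - d) = max(0, 18 - 18)
= max(0, 0)
= 0


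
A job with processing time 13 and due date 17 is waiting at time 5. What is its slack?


Slack = due - current_time - processing
= 17 - 5 - 13
= -1


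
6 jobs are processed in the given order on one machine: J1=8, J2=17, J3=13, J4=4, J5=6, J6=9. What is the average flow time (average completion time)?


Completion times:
  J1: completes at 8
  J2: completes at 25
  J3: completes at 38
  J4: completes at 42
  J5: completes at 48
  J6: completes at 57
Sum = 218
Average = 218/6
= 36.33


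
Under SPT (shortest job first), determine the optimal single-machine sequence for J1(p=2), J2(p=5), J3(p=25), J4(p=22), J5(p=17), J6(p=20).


SPT: sort by shortest processing time
  J1: p=2
  J2: p=5
  J5: p=17
  J6: p=20
  J4: p=22
  J3: p=25
Order: J1 → J2 → J5 → J6 → J4 → J3


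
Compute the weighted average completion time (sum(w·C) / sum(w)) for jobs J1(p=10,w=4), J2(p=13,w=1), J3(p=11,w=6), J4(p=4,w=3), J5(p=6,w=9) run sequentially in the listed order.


Completion times:
  J1: C=10, w×C=4×10=40
  J2: C=23, w×C=1×23=23
  J3: C=34, w×C=6×34=204
  J4: C=38, w×C=3×38=114
  J5: C=44, w×C=9×44=396
Sum w×C = 777
Sum w = 23
Weighted avg = 777/23
= 33.78


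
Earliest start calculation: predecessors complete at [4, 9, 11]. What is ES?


ES = max of all predecessor completion times
Predecessors: [4, 9, 11]
ES = max(4, 9, 11)
= 11


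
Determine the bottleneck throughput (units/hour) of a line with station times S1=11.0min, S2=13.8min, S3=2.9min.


Bottleneck = longest station time
Station times: [11.0, 13.8, 2.9]
Max = 13.8 min
Rate = 60 / 13.8
= 4.35 units/hour (bottleneck: 13.8min)


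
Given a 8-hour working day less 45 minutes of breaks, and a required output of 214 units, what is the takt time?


Available = 8×60 - 45 = 435 min
Takt time = 435 / 214
= 2.03 min/unit


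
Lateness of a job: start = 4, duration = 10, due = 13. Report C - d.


Completion = 4 + 10 = 14
Lateness = C - d = 14 - 13
= 1


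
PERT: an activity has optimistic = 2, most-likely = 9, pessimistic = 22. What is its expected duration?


te = (o + 4m + p) / 6
= (2 + 4×9 + 22) / 6
= (2 + 36 + 22) / 6
= 60 / 6
= 10.00


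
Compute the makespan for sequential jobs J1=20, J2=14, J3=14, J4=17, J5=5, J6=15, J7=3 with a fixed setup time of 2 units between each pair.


Makespan = Σ processing + (n-1) × setup
= (20 + 14 + 14 + 17 + 5 + 15 + 3) + (7-1)×2
= 88 + 12
= 100 time units


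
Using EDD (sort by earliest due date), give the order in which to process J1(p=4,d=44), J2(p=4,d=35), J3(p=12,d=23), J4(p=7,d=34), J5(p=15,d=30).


EDD: sort by earliest due date
  J3: d=23, p=12
  J5: d=30, p=15
  J4: d=34, p=7
  J2: d=35, p=4
  J1: d=44, p=4
Order: J3 → J5 → J4 → J2 → J1


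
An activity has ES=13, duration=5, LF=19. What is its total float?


EF = ES + duration = 13 + 5 = 18
LS = LF - duration = 19 - 5 = 14
Total Float = LF - EF = 19 - 18
(or LS - ES = 14 - 13)
= 1


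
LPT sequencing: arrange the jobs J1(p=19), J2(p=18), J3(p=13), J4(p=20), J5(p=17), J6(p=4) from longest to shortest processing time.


LPT: sort by longest processing time first
  J4: p=20
  J1: p=19
  J2: p=18
  J5: p=17
  J3: p=13
  J6: p=4
Order: J4 → J1 → J2 → J5 → J3 → J6


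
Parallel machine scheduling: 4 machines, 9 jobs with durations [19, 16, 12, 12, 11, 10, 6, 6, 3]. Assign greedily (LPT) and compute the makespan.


Jobs (LPT sorted): [19, 16, 12, 12, 11, 10, 6, 6, 3]
Machines: 4
  J=19 → Machine 1 (load: 0+19=19)
  J=16 → Machine 2 (load: 0+16=16)
  J=12 → Machine 3 (load: 0+12=12)
  J=12 → Machine 4 (load: 0+12=12)
  J=11 → Machine 3 (load: 12+11=23)
  J=10 → Machine 4 (load: 12+10=22)
  J=6 → Machine 2 (load: 16+6=22)
  J=6 → Machine 1 (load: 19+6=25)
  J=3 → Machine 2 (load: 22+3=25)
Machine loads: [25, 25, 23, 22]
Makespan = max = 25 time units


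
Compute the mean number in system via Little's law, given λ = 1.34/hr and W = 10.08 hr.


Little's law: L = λ × W
= 1.34 × 10.08
= 13.51


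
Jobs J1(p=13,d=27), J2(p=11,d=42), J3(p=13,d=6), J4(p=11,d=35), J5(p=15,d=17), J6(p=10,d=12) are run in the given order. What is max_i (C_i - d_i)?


Lateness per job (L = C - d):
  J1: C=13, d=27, L=-14
  J2: C=24, d=42, L=-18
  J3: C=37, d=6, L=31
  J4: C=48, d=35, L=13
  J5: C=63, d=17, L=46
  J6: C=73, d=12, L=61
Lmax = max(-14, -18, 31, 13, 46, 61)
= 61


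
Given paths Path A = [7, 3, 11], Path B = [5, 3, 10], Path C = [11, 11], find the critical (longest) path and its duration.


Path A: 7 + 3 + 11 = 21
Path B: 5 + 3 + 10 = 18
Path C: 11 + 11 = 22
Critical path = longest = max(21, 18, 22)
= 22 (Path C)


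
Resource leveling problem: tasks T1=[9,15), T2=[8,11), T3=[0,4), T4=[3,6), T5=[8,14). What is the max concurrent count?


Check each time point for overlaps:
  t=9: 3 tasks active (T1, T2, T5)
Max concurrent = 3


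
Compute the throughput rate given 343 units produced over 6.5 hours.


Throughput = units / time
= 343 / 6.5
= 52.8 units/hour


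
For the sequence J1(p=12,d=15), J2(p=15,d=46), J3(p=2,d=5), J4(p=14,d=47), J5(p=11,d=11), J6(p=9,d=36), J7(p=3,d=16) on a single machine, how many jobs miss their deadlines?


Completion vs due date:
  J1: C=12, d=15 → on time
  J2: C=27, d=46 → on time
  J3: C=29, d=5 → TARDY
  J4: C=43, d=47 → on time
  J5: C=54, d=11 → TARDY
  J6: C=63, d=36 → TARDY
  J7: C=66, d=16 → TARDY
Tardy jobs: J3, J5, J6, J7
Count = 4


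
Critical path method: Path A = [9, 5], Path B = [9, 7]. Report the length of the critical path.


Path A: 9 + 5 = 14
Path B: 9 + 7 = 16
Critical path = longest = max(14, 16)
= 16 (Path B)


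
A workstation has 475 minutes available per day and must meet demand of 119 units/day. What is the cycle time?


Cycle time = available time / demand
= 475 / 119
= 3.99 min/unit


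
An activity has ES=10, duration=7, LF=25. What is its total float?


EF = ES + duration = 10 + 7 = 17
LS = LF - duration = 25 - 7 = 18
Total Float = LF - EF = 25 - 17
(or LS - ES = 18 - 10)
= 8


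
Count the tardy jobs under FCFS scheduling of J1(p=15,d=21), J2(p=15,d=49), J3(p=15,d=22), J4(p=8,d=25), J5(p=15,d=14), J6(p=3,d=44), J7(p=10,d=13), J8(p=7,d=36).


Completion vs due date:
  J1: C=15, d=21 → on time
  J2: C=30, d=49 → on time
  J3: C=45, d=22 → TARDY
  J4: C=53, d=25 → TARDY
  J5: C=68, d=14 → TARDY
  J6: C=71, d=44 → TARDY
  J7: C=81, d=13 → TARDY
  J8: C=88, d=36 → TARDY
Tardy jobs: J3, J4, J5, J6, J7, J8
Count = 6


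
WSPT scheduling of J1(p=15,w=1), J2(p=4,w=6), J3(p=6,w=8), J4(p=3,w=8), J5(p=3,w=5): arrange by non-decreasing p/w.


WSPT (Smith's rule): sort by p/w ascending
  J4: p/w = 3/8 = 0.375
  J5: p/w = 3/5 = 0.600
  J2: p/w = 4/6 = 0.667
  J3: p/w = 6/8 = 0.750
  J1: p/w = 15/1 = 15.000
Order: J4 → J5 → J2 → J3 → J1


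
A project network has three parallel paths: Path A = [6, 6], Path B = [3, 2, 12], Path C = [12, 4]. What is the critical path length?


Path A: 6 + 6 = 12
Path B: 3 + 2 + 12 = 17
Path C: 12 + 4 = 16
Critical path = longest = max(12, 17, 16)
= 17 (Path B)


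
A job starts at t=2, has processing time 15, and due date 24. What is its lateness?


Completion = 2 + 15 = 17
Lateness = C - d = 17 - 24
= -7


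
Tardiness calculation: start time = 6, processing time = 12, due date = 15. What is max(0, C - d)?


Completion = start + processing = 6 + 12 = 18
Tardiness = max(0, C - d) = max(0, 18 - 15)
= max(0, 3)
= 3


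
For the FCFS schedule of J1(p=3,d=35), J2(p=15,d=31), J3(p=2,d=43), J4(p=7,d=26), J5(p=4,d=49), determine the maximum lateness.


Lateness per job (L = C - d):
  J1: C=3, d=35, L=-32
  J2: C=18, d=31, L=-13
  J3: C=20, d=43, L=-23
  J4: C=27, d=26, L=1
  J5: C=31, d=49, L=-18
Lmax = max(-32, -13, -23, 1, -18)
= 1


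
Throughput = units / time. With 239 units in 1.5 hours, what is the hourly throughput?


Throughput = units / time
= 239 / 1.5
= 159.3 units/hour


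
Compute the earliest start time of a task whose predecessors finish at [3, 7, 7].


ES = max of all predecessor completion times
Predecessors: [3, 7, 7]
ES = max(3, 7, 7)
= 7


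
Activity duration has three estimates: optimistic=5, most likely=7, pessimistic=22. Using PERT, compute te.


te = (o + 4m + p) / 6
= (5 + 4×7 + 22) / 6
= (5 + 28 + 22) / 6
= 55 / 6
= 9.17


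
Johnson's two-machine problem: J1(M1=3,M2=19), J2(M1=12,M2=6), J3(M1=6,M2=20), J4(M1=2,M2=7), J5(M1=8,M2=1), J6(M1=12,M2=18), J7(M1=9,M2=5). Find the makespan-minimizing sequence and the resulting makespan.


Johnson's rule:
Group 1 (M1≤M2, sort by M1): ['J4', 'J1', 'J3', 'J6']
Group 2 (M1>M2, sort desc M2): ['J2', 'J7', 'J5']
Sequence: J4 → J1 → J3 → J6 → J2 → J7 → J5
Makespan calculation:
  J4: M1 done=2, M2 done=9
  J1: M1 done=5, M2 done=28
  J3: M1 done=11, M2 done=48
  J6: M1 done=23, M2 done=66
  J2: M1 done=35, M2 done=72
  J7: M1 done=44, M2 done=77
  J5: M1 done=52, M2 done=78
= Sequence: J4 → J1 → J3 → J6 → J2 → J7 → J5, Makespan: 78


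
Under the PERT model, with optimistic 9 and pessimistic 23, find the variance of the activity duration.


σ² = ((p - o) / 6)² = (p - o)² / 36
= (23 - 9)² / 36
= 14² / 36
= 196 / 36
= 5.4444


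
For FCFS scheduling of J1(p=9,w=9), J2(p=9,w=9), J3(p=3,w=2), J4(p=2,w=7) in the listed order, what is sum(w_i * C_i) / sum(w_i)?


Completion times:
  J1: C=9, w×C=9×9=81
  J2: C=18, w×C=9×18=162
  J3: C=21, w×C=2×21=42
  J4: C=23, w×C=7×23=161
Sum w×C = 446
Sum w = 27
Weighted avg = 446/27
= 16.52


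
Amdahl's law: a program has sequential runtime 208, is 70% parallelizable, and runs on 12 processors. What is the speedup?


Amdahl's law: T_p = T × ((1-p) + p/N)
= 208 × ((1-0.7) + 0.7/12)
= 208 × (0.30 + 0.0583)
= 208 × 0.3583
= 74.53
Speedup = 208/74.53
= 2.79×


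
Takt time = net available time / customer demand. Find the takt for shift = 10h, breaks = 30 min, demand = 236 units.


Available = 10×60 - 30 = 570 min
Takt time = 570 / 236
= 2.42 min/unit


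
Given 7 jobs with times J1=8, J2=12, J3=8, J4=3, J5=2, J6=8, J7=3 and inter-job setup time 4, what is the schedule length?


Makespan = Σ processing + (n-1) × setup
= (8 + 12 + 8 + 3 + 2 + 8 + 3) + (7-1)×4
= 44 + 24
= 68 time units


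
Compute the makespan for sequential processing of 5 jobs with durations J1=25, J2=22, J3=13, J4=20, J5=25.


Sequential makespan: sum all processing times
= 25 + 22 + 13 + 20 + 25
= 105 time units


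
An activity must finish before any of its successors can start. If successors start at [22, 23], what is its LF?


LF = min of all successor start times
Successors start at: [22, 23]
LF = min(22, 23)
= 22


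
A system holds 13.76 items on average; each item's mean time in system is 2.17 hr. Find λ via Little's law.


Little's law: L = λW → λ = L / W
= 13.76 / 2.17
= 6.34 per hour


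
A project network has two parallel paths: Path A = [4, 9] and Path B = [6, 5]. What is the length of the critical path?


Path A: 4 + 9 = 13
Path B: 6 + 5 = 11
Critical path = longest = max(13, 11)
= 13 (Path A)


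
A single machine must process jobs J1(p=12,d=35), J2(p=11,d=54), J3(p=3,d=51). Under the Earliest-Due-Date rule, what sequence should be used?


EDD: sort by earliest due date
  J1: d=35, p=12
  J3: d=51, p=3
  J2: d=54, p=11
Order: J1 → J3 → J2


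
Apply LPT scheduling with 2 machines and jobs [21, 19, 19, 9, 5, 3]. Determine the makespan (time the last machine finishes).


Jobs (LPT sorted): [21, 19, 19, 9, 5, 3]
Machines: 2
  J=21 → Machine 1 (load: 0+21=21)
  J=19 → Machine 2 (load: 0+19=19)
  J=19 → Machine 2 (load: 19+19=38)
  J=9 → Machine 1 (load: 21+9=30)
  J=5 → Machine 1 (load: 30+5=35)
  J=3 → Machine 1 (load: 35+3=38)
Machine loads: [38, 38]
Makespan = max = 38 time units


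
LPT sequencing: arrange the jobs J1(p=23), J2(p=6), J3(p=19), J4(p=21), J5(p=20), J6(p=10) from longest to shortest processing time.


LPT: sort by longest processing time first
  J1: p=23
  J4: p=21
  J5: p=20
  J3: p=19
  J6: p=10
  J2: p=6
Order: J1 → J4 → J5 → J3 → J6 → J2


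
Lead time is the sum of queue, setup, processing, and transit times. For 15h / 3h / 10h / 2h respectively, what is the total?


Lead time = queue + setup + processing + transit
= 15 + 3 + 10 + 2
= 30 hours


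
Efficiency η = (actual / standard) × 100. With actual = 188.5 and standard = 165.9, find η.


Efficiency = (actual / standard) × 100
= (188.5 / 165.9) × 100
= 113.6%


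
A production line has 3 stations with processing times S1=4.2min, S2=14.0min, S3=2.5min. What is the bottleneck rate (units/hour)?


Bottleneck = longest station time
Station times: [4.2, 14.0, 2.5]
Max = 14.0 min
Rate = 60 / 14.0
= 4.29 units/hour (bottleneck: 14.0min)


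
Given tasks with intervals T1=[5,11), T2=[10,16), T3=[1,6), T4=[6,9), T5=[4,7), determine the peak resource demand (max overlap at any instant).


Check each time point for overlaps:
  t=5: 3 tasks active (T1, T3, T5)
Max concurrent = 3


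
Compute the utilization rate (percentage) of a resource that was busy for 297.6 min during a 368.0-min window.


Utilization = busy / total × 100
= 297.6 / 368.0 × 100
= 80.9%


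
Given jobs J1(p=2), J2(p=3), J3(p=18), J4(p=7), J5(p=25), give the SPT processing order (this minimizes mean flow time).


SPT: sort by shortest processing time
  J1: p=2
  J2: p=3
  J4: p=7
  J3: p=18
  J5: p=25
Order: J1 → J2 → J4 → J3 → J5


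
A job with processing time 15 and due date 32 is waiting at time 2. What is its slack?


Slack = due - current_time - processing
= 32 - 2 - 15
= 15


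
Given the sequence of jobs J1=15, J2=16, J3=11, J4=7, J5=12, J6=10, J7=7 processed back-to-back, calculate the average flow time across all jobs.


Completion times:
  J1: completes at 15
  J2: completes at 31
  J3: completes at 42
  J4: completes at 49
  J5: completes at 61
  J6: completes at 71
  J7: completes at 78
Sum = 347
Average = 347/7
= 49.57


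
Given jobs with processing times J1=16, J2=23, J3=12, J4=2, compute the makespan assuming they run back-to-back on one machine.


Sequential makespan: sum all processing times
= 16 + 23 + 12 + 2
= 53 time units


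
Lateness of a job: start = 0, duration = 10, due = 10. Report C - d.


Completion = 0 + 10 = 10
Lateness = C - d = 10 - 10
= 0


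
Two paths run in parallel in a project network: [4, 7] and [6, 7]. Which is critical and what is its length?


Path A: 4 + 7 = 11
Path B: 6 + 7 = 13
Critical path = longest = max(11, 13)
= 13 (Path B)


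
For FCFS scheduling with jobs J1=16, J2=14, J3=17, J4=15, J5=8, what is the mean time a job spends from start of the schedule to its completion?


Completion times:
  J1: completes at 16
  J2: completes at 30
  J3: completes at 47
  J4: completes at 62
  J5: completes at 70
Sum = 225
Average = 225/5
= 45.00


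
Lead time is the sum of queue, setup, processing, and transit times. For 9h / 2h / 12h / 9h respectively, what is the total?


Lead time = queue + setup + processing + transit
= 9 + 2 + 12 + 9
= 32 hours


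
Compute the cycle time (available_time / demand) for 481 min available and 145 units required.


Cycle time = available time / demand
= 481 / 145
= 3.32 min/unit


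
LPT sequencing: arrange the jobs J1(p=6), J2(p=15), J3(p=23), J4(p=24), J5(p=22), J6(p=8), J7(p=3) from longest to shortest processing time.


LPT: sort by longest processing time first
  J4: p=24
  J3: p=23
  J5: p=22
  J2: p=15
  J6: p=8
  J1: p=6
  J7: p=3
Order: J4 → J3 → J5 → J2 → J6 → J1 → J7


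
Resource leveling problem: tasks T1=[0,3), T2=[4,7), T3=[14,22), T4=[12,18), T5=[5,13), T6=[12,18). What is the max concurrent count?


Check each time point for overlaps:
  t=12: 3 tasks active (T4, T5, T6)
Max concurrent = 3


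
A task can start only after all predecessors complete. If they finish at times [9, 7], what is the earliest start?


ES = max of all predecessor completion times
Predecessors: [9, 7]
ES = max(9, 7)
= 9


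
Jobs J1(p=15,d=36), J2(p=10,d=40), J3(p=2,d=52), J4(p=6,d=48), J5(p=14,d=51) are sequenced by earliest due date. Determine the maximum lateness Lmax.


EDD order: J1 → J2 → J4 → J5 → J3
Completion and lateness:
  J1: C=15, d=36, L=15-36=-21
  J2: C=25, d=40, L=25-40=-15
  J4: C=31, d=48, L=31-48=-17
  J5: C=45, d=51, L=45-51=-6
  J3: C=47, d=52, L=47-52=-5
Lmax = max(-21, -15, -17, -6, -5)
= -5


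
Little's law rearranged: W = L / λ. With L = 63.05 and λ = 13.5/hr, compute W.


Little's law: L = λW → W = L / λ
= 63.05 / 13.5
= 4.67 hours


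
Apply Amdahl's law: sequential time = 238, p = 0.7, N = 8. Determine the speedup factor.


Amdahl's law: T_p = T × ((1-p) + p/N)
= 238 × ((1-0.7) + 0.7/8)
= 238 × (0.30 + 0.0875)
= 238 × 0.3875
= 92.23
Speedup = 238/92.23
= 2.58×


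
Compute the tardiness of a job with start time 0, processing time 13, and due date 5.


Completion = start + processing = 0 + 13 = 13
Tardiness = max(0, C - d) = max(0, 13 - 5)
= max(0, 8)
= 8


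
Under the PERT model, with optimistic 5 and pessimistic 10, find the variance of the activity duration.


σ² = ((p - o) / 6)² = (p - o)² / 36
= (10 - 5)² / 36
= 5² / 36
= 25 / 36
= 0.6944


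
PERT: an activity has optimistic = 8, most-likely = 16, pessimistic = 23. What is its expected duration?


te = (o + 4m + p) / 6
= (8 + 4×16 + 23) / 6
= (8 + 64 + 23) / 6
= 95 / 6
= 15.83


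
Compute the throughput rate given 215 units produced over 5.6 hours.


Throughput = units / time
= 215 / 5.6
= 38.4 units/hour


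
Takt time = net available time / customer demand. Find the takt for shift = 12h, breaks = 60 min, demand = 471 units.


Available = 12×60 - 60 = 660 min
Takt time = 660 / 471
= 1.40 min/unit


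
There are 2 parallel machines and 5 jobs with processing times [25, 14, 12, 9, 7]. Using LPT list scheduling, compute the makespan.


Jobs (LPT sorted): [25, 14, 12, 9, 7]
Machines: 2
  J=25 → Machine 1 (load: 0+25=25)
  J=14 → Machine 2 (load: 0+14=14)
  J=12 → Machine 2 (load: 14+12=26)
  J=9 → Machine 1 (load: 25+9=34)
  J=7 → Machine 2 (load: 26+7=33)
Machine loads: [34, 33]
Makespan = max = 34 time units


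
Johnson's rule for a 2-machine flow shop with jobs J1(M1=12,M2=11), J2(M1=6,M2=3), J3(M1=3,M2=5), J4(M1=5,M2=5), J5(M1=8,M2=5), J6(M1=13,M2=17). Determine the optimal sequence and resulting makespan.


Johnson's rule:
Group 1 (M1≤M2, sort by M1): ['J3', 'J4', 'J6']
Group 2 (M1>M2, sort desc M2): ['J1', 'J5', 'J2']
Sequence: J3 → J4 → J6 → J1 → J5 → J2
Makespan calculation:
  J3: M1 done=3, M2 done=8
  J4: M1 done=8, M2 done=13
  J6: M1 done=21, M2 done=38
  J1: M1 done=33, M2 done=49
  J5: M1 done=41, M2 done=54
  J2: M1 done=47, M2 done=57
= Sequence: J3 → J4 → J6 → J1 → J5 → J2, Makespan: 57


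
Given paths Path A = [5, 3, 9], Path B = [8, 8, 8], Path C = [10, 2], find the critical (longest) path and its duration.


Path A: 5 + 3 + 9 = 17
Path B: 8 + 8 + 8 = 24
Path C: 10 + 2 = 12
Critical path = longest = max(17, 24, 12)
= 24 (Path B)


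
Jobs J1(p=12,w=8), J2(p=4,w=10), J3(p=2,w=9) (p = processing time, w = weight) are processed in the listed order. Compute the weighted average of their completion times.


Completion times:
  J1: C=12, w×C=8×12=96
  J2: C=16, w×C=10×16=160
  J3: C=18, w×C=9×18=162
Sum w×C = 418
Sum w = 27
Weighted avg = 418/27
= 15.48


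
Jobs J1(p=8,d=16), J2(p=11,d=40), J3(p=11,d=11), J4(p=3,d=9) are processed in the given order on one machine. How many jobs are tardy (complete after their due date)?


Completion vs due date:
  J1: C=8, d=16 → on time
  J2: C=19, d=40 → on time
  J3: C=30, d=11 → TARDY
  J4: C=33, d=9 → TARDY
Tardy jobs: J3, J4
Count = 2


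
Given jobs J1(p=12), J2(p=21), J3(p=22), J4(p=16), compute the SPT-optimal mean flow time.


SPT order: J1 → J4 → J2 → J3
Completion times:
  J1: C=12
  J4: C=28
  J2: C=49
  J3: C=71
Sum = 160, n = 4
Mean flow = 160/4
= 40.00


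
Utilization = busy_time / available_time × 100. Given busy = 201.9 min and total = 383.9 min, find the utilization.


Utilization = busy / total × 100
= 201.9 / 383.9 × 100
= 52.6%


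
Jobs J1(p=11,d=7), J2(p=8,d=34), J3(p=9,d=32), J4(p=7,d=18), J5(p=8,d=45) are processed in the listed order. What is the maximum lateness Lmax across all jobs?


Lateness per job (L = C - d):
  J1: C=11, d=7, L=4
  J2: C=19, d=34, L=-15
  J3: C=28, d=32, L=-4
  J4: C=35, d=18, L=17
  J5: C=43, d=45, L=-2
Lmax = max(4, -15, -4, 17, -2)
= 17


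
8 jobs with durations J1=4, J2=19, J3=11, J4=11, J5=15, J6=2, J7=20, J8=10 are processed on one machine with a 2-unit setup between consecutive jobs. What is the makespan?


Makespan = Σ processing + (n-1) × setup
= (4 + 19 + 11 + 11 + 15 + 2 + 20 + 10) + (8-1)×2
= 92 + 14
= 106 time units


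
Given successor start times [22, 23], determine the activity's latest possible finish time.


LF = min of all successor start times
Successors start at: [22, 23]
LF = min(22, 23)
= 22


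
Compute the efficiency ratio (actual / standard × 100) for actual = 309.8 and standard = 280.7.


Efficiency = (actual / standard) × 100
= (309.8 / 280.7) × 100
= 110.4%


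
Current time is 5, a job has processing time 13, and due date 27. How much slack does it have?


Slack = due - current_time - processing
= 27 - 5 - 13
= 9


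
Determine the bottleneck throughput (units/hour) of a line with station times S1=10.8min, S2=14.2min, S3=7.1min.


Bottleneck = longest station time
Station times: [10.8, 14.2, 7.1]
Max = 14.2 min
Rate = 60 / 14.2
= 4.23 units/hour (bottleneck: 14.2min)


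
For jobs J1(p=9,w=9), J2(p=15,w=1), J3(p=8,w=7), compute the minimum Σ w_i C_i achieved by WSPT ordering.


WSPT order (by p/w): J1 → J3 → J2
  J1: C=9, w·C=9×9=81
  J3: C=17, w·C=7×17=119
  J2: C=32, w·C=1×32=32
Σ w·C = 232
= 232


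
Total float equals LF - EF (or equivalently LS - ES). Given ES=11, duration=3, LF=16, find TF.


EF = ES + duration = 11 + 3 = 14
LS = LF - duration = 16 - 3 = 13
Total Float = LF - EF = 16 - 14
(or LS - ES = 13 - 11)
= 2


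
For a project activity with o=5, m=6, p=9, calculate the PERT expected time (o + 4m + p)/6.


te = (o + 4m + p) / 6
= (5 + 4×6 + 9) / 6
= (5 + 24 + 9) / 6
= 38 / 6
= 6.33


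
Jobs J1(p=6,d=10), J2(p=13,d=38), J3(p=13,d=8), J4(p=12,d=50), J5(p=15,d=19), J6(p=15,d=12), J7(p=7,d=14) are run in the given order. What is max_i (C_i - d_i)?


Lateness per job (L = C - d):
  J1: C=6, d=10, L=-4
  J2: C=19, d=38, L=-19
  J3: C=32, d=8, L=24
  J4: C=44, d=50, L=-6
  J5: C=59, d=19, L=40
  J6: C=74, d=12, L=62
  J7: C=81, d=14, L=67
Lmax = max(-4, -19, 24, -6, 40, 62, 67)
= 67
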